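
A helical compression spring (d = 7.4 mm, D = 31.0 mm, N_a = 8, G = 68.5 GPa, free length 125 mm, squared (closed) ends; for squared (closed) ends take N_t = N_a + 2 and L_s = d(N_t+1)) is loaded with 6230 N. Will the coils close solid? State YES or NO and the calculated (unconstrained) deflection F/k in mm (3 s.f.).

k = Gd⁴/(8D³N_a) = (68.5×10³)(7.4⁴)/(8·31.0³·8) = 107.73 N/mm
N_t = 10; L_s = 7.4·11 = 81.4 mm; δ_solid = L₀ − L_s = 125 − 81.4 = 43.6 mm
δ = F/k = 6230/107.73 = 57.828 mm
δ ≥ δ_solid → spring goes solid

YES, δ = 57.8 mm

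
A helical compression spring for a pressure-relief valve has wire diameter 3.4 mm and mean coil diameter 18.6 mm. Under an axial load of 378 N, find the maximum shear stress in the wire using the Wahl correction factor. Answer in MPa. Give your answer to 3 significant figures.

583 MPa

Spring index C = D/d = 18.6/3.4 = 5.4706
K_W = (4C−1)/(4C−4) + 0.615/C = 20.882/17.882 + 0.1124 = 1.2802
τ₀ = 8FD/(πd³) = 8·378·18.6/(π·3.4³) = 56246.4/123.48 = 455.52 MPa
τ_max = K·τ₀ = 1.2802 × 455.52 = 583.15 MPa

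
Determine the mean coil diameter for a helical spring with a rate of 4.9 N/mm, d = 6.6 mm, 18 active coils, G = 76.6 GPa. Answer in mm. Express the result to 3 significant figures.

59.1 mm

D = (Gd⁴/(8N_a·k))^(1/3) = (76.6×10³·6.6⁴/(8·18·4.9))^(1/3)
  = (205990)^(1/3) = 59.0584 mm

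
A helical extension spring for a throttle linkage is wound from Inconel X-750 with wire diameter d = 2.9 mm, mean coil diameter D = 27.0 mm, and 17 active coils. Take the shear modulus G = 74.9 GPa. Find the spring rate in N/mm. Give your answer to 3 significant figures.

1.98 N/mm

k = Gd⁴/(8D³N_a) = (74.9×10³ × 2.9⁴) / (8 × 27.0³ × 17)
  = 5.29753e+06 / 2.67689e+06 = 1.979 N/mm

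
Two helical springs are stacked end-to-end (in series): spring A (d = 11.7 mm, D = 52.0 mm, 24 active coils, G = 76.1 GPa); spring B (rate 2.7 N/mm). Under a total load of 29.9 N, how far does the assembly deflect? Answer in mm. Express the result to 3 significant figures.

11.6 mm

k_A = Gd⁴/(8D³N_a) = (76.1×10³)(11.7⁴)/(8·52.0³·24) = 52.822 N/mm
Series: 1/k_eq = 1/52.822 + 1/2.7 = 0.3893; k_eq = 2.5687 N/mm
δ = F/k_eq = 29.9/2.5687 = 11.64 mm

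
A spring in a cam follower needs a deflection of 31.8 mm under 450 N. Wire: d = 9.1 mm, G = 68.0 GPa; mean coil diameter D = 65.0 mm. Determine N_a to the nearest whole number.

Required rate k = F/δ = 450/31.8 = 14.151 N/mm
N_a = Gd⁴/(8D³k) = (68.0×10³ × 9.1⁴)/(8 × 65.0³ × 14.151)
    = 4.6631e+08 / 3.10896e+07 = 15 → 15 coils

15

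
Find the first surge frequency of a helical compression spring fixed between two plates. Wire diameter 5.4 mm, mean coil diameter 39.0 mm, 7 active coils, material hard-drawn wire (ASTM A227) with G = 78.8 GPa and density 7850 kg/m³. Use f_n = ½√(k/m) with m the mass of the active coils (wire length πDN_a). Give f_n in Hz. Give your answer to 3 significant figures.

181 Hz

k = Gd⁴/(8D³N_a) = (78.8×10³)(5.4⁴)/(8·39.0³·7) = 20.171 N/mm = 20171 N/m
Wire length L = πDN_a = π·39.0·7 = 857.65 mm
m = ρ·(πd²/4)·L = 7850 × 22.902×10⁻⁶ m² × 0.85765 m = 0.15419 kg
f_n = ½√(k/m) = 0.5·√(20171/0.15419) = 0.5·√(1.3082e+05) = 180.84 Hz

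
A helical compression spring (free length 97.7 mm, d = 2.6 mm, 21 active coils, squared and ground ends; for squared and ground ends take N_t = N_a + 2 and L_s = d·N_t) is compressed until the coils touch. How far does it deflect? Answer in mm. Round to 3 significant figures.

N_t = 23; L_s = 2.6·23 = 59.8 mm
δ_solid = L₀ − L_s = 97.7 − 59.8 = 37.9 mm

37.9 mm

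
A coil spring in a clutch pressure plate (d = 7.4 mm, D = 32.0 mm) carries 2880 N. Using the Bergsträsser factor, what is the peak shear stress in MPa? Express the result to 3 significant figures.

Spring index C = D/d = 32.0/7.4 = 4.3243
K_B = (4C+2)/(4C−3) = 19.297/14.297 = 1.3497
τ₀ = 8FD/(πd³) = 8·2880·32.0/(π·7.4³) = 737280/1273 = 579.15 MPa
τ_max = K·τ₀ = 1.3497 × 579.15 = 781.68 MPa

782 MPa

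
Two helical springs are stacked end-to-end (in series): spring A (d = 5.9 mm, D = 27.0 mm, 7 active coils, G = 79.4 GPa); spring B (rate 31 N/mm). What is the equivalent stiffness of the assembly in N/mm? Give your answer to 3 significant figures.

k_A = Gd⁴/(8D³N_a) = (79.4×10³)(5.9⁴)/(8·27.0³·7) = 87.287 N/mm
Series: 1/k_eq = 1/87.287 + 1/31 = 0.043715; k_eq = 22.876 N/mm

22.9 N/mm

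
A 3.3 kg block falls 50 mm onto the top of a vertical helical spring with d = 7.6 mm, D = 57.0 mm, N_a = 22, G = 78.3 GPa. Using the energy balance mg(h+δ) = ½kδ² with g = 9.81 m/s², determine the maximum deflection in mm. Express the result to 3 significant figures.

24.5 mm

k = Gd⁴/(8D³N_a) = (78.3×10³)(7.6⁴)/(8·57.0³·22) = 8.0145 N/mm
W = mg = 3.3 × 9.81 = 32.373 N
½kδ² − Wδ − Wh = 0 → δ = (W + √(W² + 2kWh))/k
δ = (32.373 + √(1048 + 25945.5))/8.0145 = (32.373 + 164.3)/8.0145 = 24.539 mm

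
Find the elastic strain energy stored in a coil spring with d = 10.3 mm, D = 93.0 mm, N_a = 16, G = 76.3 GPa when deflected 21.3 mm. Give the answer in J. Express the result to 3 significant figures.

1.89 J

k = Gd⁴/(8D³N_a) = (76.3×10³)(10.3⁴)/(8·93.0³·16) = 8.3409 N/mm
U = ½kδ² = 0.5 × 8.3409 × 21.3² = 1892.1 N·mm = 1.8921 J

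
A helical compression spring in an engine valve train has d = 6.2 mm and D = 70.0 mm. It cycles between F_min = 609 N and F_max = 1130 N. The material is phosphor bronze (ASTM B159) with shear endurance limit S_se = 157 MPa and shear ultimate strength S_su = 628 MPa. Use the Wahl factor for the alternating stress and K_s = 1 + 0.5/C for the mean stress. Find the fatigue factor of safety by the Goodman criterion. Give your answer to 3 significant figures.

C = D/d = 70.0/6.2 = 11.2903; K_W = (4C−1)/(4C−4)+0.615/C = 1.1274; K_s = 1+0.5/C = 1.0443
F_a = (F_max−F_min)/2 = 260.5 N; F_m = (F_max+F_min)/2 = 869.5 N
τ_a = K_W·8F_aD/(πd³) = 1.1274 × 194.84 = 219.65 MPa
τ_m = K_s·8F_mD/(πd³) = 1.0443 × 650.33 = 679.13 MPa
Goodman: 1/n_f = τ_a/S_se + τ_m/S_su = 219.65/157 + 679.13/628 = 1.39905 + 1.08141 = 2.4805
n_f = 1/2.4805 = 0.4032

0.403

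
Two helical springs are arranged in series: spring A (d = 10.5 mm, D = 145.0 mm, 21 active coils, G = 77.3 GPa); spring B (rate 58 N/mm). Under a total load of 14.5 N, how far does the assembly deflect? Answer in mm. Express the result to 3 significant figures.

k_A = Gd⁴/(8D³N_a) = (77.3×10³)(10.5⁴)/(8·145.0³·21) = 1.8345 N/mm
Series: 1/k_eq = 1/1.8345 + 1/58 = 0.56234; k_eq = 1.7783 N/mm
δ = F/k_eq = 14.5/1.7783 = 8.154 mm

8.15 mm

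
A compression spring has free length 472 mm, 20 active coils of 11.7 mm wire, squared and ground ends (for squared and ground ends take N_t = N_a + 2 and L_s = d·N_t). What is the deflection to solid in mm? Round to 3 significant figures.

215 mm

N_t = 22; L_s = 11.7·22 = 257.4 mm
δ_solid = L₀ − L_s = 472 − 257.4 = 214.6 mm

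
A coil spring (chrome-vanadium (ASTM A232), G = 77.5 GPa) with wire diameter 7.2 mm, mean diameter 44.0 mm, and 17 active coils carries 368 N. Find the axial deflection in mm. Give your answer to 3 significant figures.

20.5 mm

k = Gd⁴/(8D³N_a) = (77.5×10³)(7.2⁴)/(8·44.0³·17) = 17.978 N/mm
δ = F/k = 368 / 17.978 = 20.47 mm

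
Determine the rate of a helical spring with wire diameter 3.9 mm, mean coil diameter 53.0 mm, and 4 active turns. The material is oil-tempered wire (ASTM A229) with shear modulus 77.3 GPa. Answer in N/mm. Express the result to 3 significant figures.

k = Gd⁴/(8D³N_a) = (77.3×10³ × 3.9⁴) / (8 × 53.0³ × 4)
  = 1.78829e+07 / 4.76406e+06 = 3.7537 N/mm

3.75 N/mm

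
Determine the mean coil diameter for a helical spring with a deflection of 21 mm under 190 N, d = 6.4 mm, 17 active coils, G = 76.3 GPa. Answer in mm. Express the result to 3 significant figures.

47.0 mm

Required rate k = F/δ = 190/21 = 9.0476 N/mm
D = (Gd⁴/(8N_a·k))^(1/3) = (76.3×10³·6.4⁴/(8·17·9.0476))^(1/3)
  = (104033)^(1/3) = 47.0317 mm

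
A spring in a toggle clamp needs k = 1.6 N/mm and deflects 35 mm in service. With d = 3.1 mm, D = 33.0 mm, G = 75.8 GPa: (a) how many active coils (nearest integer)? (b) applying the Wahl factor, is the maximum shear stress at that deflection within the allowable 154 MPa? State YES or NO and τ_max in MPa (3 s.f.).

N_a = Gd⁴/(8D³k) = (75.8×10³)(3.1⁴)/(8·33.0³·1.6) = 15.22 → N_a = 15
Actual rate k = Gd⁴/(8D³·15) = 1.6233 N/mm
Working load F = kδ = 1.6233·35 = 56.815 N
C = 33.0/3.1 = 10.6452; K_W = (4C−1)/(4C−4)+0.615/C = 1.1355
τ_max = K_W·8FD/(πd³) = 1.1355·160.26 = 181.98 MPa
τ_max > 154 MPa → exceeds allowable

(a) 15 coils; (b) NO, τ_max = 182 MPa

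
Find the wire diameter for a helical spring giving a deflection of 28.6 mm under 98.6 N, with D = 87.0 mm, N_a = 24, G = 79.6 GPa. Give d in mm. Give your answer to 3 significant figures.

Required rate k = F/δ = 98.6/28.6 = 3.4476 N/mm
d = (8D³N_a·k / G)^(1/4) = (8·87.0³·24·3.4476 / (79.6×10³))^0.25
  = (5475.9)^0.25 = 8.6023 mm

8.60 mm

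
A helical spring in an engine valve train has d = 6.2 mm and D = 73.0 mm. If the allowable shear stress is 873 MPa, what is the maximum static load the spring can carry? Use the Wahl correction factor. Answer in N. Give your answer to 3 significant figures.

C = D/d = 73.0/6.2 = 11.7742
K_W = (4C−1)/(4C−4) + 0.615/C = 46.097/43.097 + 0.0522 = 1.1218
τ_max = K·8FD/(πd³) → F_max = τ_allow·πd³/(8DK)
F_max = 873·π·6.2³/(8·73.0·1.1218) = 6.5364e+05/655.16 = 997.69 N

998 N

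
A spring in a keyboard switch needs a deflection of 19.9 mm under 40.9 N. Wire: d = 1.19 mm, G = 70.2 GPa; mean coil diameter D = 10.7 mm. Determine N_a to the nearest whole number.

7

Required rate k = F/δ = 40.9/19.9 = 2.0553 N/mm
N_a = Gd⁴/(8D³k) = (70.2×10³ × 1.19⁴)/(8 × 10.7³ × 2.0553)
    = 140775 / 20142.4 = 6.989 → 7 coils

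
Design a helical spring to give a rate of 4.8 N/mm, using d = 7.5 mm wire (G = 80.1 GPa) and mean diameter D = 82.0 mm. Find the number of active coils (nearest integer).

12

N_a = Gd⁴/(8D³k) = (80.1×10³ × 7.5⁴)/(8 × 82.0³ × 4.8)
    = 2.53441e+08 / 2.11725e+07 = 11.97 → 12 coils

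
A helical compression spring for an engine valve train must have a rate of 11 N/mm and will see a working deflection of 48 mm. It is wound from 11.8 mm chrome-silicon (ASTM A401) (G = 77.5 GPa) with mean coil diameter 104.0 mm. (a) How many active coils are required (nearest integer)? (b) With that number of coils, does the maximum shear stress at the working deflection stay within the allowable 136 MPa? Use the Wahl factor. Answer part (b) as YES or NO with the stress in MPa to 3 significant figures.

N_a = Gd⁴/(8D³k) = (77.5×10³)(11.8⁴)/(8·104.0³·11) = 15.18 → N_a = 15
Actual rate k = Gd⁴/(8D³·15) = 11.131 N/mm
Working load F = kδ = 11.131·48 = 534.31 N
C = 104.0/11.8 = 8.8136; K_W = (4C−1)/(4C−4)+0.615/C = 1.1658
τ_max = K_W·8FD/(πd³) = 1.1658·86.123 = 100.4 MPa
τ_max ≤ 136 MPa → acceptable

(a) 15 coils; (b) YES, τ_max = 100 MPa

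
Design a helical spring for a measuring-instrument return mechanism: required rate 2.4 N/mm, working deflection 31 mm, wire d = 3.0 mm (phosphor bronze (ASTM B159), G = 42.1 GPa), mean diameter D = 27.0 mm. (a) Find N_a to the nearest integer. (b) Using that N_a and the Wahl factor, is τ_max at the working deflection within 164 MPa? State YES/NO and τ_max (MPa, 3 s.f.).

(a) 9 coils; (b) NO, τ_max = 221 MPa

N_a = Gd⁴/(8D³k) = (42.1×10³)(3.0⁴)/(8·27.0³·2.4) = 9.023 → N_a = 9
Actual rate k = Gd⁴/(8D³·9) = 2.4063 N/mm
Working load F = kδ = 2.4063·31 = 74.594 N
C = 27.0/3.0 = 9.0000; K_W = (4C−1)/(4C−4)+0.615/C = 1.1621
τ_max = K_W·8FD/(πd³) = 1.1621·189.95 = 220.74 MPa
τ_max > 164 MPa → exceeds allowable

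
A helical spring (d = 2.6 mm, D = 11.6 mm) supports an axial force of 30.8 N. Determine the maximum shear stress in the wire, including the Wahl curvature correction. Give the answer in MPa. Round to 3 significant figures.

70.1 MPa

Spring index C = D/d = 11.6/2.6 = 4.4615
K_W = (4C−1)/(4C−4) + 0.615/C = 16.846/13.846 + 0.1378 = 1.3545
τ₀ = 8FD/(πd³) = 8·30.8·11.6/(π·2.6³) = 2858.24/55.217 = 51.764 MPa
τ_max = K·τ₀ = 1.3545 × 51.764 = 70.115 MPa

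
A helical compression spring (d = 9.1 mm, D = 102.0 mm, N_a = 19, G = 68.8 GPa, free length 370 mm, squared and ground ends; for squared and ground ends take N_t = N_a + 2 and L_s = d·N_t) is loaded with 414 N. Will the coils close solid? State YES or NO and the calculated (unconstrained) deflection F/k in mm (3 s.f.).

NO, δ = 142 mm

k = Gd⁴/(8D³N_a) = (68.8×10³)(9.1⁴)/(8·102.0³·19) = 2.9249 N/mm
N_t = 21; L_s = 9.1·21 = 191.1 mm; δ_solid = L₀ − L_s = 370 − 191.1 = 178.9 mm
δ = F/k = 414/2.9249 = 141.54 mm
δ < δ_solid → spring does not go solid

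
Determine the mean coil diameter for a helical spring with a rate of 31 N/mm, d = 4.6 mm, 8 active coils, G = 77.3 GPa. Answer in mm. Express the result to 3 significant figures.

25.9 mm

D = (Gd⁴/(8N_a·k))^(1/3) = (77.3×10³·4.6⁴/(8·8·31))^(1/3)
  = (17444.9)^(1/3) = 25.9352 mm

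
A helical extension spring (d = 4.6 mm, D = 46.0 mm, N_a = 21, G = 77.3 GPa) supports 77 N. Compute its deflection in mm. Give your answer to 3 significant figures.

k = Gd⁴/(8D³N_a) = (77.3×10³)(4.6⁴)/(8·46.0³·21) = 2.1165 N/mm
δ = F/k = 77 / 2.1165 = 36.38 mm

36.4 mm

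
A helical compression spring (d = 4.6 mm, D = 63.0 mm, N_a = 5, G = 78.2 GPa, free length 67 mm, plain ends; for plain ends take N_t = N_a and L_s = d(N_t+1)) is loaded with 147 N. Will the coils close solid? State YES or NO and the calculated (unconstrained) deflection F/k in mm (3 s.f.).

k = Gd⁴/(8D³N_a) = (78.2×10³)(4.6⁴)/(8·63.0³·5) = 3.5007 N/mm
N_t = 5; L_s = 4.6·6 = 27.6 mm; δ_solid = L₀ − L_s = 67 − 27.6 = 39.4 mm
δ = F/k = 147/3.5007 = 41.991 mm
δ ≥ δ_solid → spring goes solid

YES, δ = 42.0 mm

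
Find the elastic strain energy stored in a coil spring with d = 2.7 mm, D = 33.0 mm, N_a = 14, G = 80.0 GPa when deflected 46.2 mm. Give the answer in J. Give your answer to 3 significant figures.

1.13 J

k = Gd⁴/(8D³N_a) = (80.0×10³)(2.7⁴)/(8·33.0³·14) = 1.0563 N/mm
U = ½kδ² = 0.5 × 1.0563 × 46.2² = 1127.3 N·mm = 1.1273 J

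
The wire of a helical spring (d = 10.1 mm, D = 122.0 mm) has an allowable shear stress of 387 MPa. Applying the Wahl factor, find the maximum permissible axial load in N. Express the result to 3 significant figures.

1150 N

C = D/d = 122.0/10.1 = 12.0792
K_W = (4C−1)/(4C−4) + 0.615/C = 47.317/44.317 + 0.0509 = 1.1186
τ_max = K·8FD/(πd³) → F_max = τ_allow·πd³/(8DK)
F_max = 387·π·10.1³/(8·122.0·1.1186) = 1.2526e+06/1091.8 = 1147.4 N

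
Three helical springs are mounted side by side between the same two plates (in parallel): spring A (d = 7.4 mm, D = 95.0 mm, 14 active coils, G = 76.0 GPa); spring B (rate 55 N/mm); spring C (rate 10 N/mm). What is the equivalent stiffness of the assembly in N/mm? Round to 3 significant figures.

k_A = Gd⁴/(8D³N_a) = (76.0×10³)(7.4⁴)/(8·95.0³·14) = 2.3733 N/mm
Parallel: k_eq = 2.3733 + 55 + 10 = 67.373 N/mm

67.4 N/mm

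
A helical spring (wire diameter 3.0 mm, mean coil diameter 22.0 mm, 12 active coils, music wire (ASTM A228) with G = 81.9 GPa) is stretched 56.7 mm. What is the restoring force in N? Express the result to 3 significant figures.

368 N

k = Gd⁴/(8D³N_a) = (81.9×10³)(3.0⁴)/(8·22.0³·12) = 6.4898 N/mm
F = k·δ = 6.4898 × 56.7 = 367.97 N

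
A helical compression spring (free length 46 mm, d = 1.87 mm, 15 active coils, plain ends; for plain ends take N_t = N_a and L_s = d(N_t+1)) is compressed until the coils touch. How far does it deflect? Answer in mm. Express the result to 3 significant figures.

16.1 mm

N_t = 15; L_s = 1.87·16 = 29.92 mm
δ_solid = L₀ − L_s = 46 − 29.92 = 16.08 mm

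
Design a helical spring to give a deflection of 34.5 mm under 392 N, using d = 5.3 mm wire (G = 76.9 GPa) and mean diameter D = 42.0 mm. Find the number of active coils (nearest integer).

9

Required rate k = F/δ = 392/34.5 = 11.362 N/mm
N_a = Gd⁴/(8D³k) = (76.9×10³ × 5.3⁴)/(8 × 42.0³ × 11.362)
    = 6.06778e+07 / 6.73449e+06 = 9.01 → 9 coils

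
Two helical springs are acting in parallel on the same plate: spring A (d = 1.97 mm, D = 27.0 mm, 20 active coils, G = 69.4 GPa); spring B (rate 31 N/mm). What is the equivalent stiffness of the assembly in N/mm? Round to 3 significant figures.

k_A = Gd⁴/(8D³N_a) = (69.4×10³)(1.97⁴)/(8·27.0³·20) = 0.3319 N/mm
Parallel: k_eq = 0.3319 + 31 = 31.332 N/mm

31.3 N/mm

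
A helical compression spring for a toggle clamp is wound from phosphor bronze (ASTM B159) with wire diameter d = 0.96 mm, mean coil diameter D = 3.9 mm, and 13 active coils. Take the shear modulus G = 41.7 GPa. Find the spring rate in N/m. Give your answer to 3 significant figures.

k = Gd⁴/(8D³N_a) = (41.7×10³ × 0.96⁴) / (8 × 3.9³ × 13)
  = 35417.8 / 6169.18 = 5.7411 N/mm = 5741.1 N/m

5740 N/m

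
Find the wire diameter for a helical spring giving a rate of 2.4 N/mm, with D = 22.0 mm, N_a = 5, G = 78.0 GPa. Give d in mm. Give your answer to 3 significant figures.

1.90 mm

d = (8D³N_a·k / G)^(1/4) = (8·22.0³·5·2.4 / (78.0×10³))^0.25
  = (13.105)^0.25 = 1.9027 mm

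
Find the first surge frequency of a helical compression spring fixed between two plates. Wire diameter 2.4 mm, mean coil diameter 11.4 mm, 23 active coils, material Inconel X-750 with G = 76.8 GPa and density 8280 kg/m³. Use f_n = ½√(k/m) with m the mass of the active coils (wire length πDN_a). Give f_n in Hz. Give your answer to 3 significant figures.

275 Hz

k = Gd⁴/(8D³N_a) = (76.8×10³)(2.4⁴)/(8·11.4³·23) = 9.347 N/mm = 9347 N/m
Wire length L = πDN_a = π·11.4·23 = 823.73 mm
m = ρ·(πd²/4)·L = 8280 × 4.5239×10⁻⁶ m² × 0.82373 m = 0.030855 kg
f_n = ½√(k/m) = 0.5·√(9347/0.030855) = 0.5·√(3.0293e+05) = 275.2 Hz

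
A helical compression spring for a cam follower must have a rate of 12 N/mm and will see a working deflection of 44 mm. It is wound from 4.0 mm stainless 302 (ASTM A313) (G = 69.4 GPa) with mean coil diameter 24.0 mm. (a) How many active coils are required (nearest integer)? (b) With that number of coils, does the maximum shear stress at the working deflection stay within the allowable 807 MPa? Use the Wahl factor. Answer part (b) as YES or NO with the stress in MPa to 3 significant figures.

N_a = Gd⁴/(8D³k) = (69.4×10³)(4.0⁴)/(8·24.0³·12) = 13.39 → N_a = 13
Actual rate k = Gd⁴/(8D³·13) = 12.358 N/mm
Working load F = kδ = 12.358·44 = 543.73 N
C = 24.0/4.0 = 6.0000; K_W = (4C−1)/(4C−4)+0.615/C = 1.2525
τ_max = K_W·8FD/(πd³) = 1.2525·519.23 = 650.33 MPa
τ_max ≤ 807 MPa → acceptable

(a) 13 coils; (b) YES, τ_max = 650 MPa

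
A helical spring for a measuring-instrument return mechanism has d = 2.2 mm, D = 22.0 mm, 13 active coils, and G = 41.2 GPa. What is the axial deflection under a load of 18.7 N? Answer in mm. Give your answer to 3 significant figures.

k = Gd⁴/(8D³N_a) = (41.2×10³)(2.2⁴)/(8·22.0³·13) = 0.87154 N/mm
δ = F/k = 18.7 / 0.87154 = 21.456 mm

21.5 mm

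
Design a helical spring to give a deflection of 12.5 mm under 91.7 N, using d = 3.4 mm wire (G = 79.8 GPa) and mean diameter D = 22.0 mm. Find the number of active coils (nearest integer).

17

Required rate k = F/δ = 91.7/12.5 = 7.336 N/mm
N_a = Gd⁴/(8D³k) = (79.8×10³ × 3.4⁴)/(8 × 22.0³ × 7.336)
    = 1.0664e+07 / 624910 = 17.06 → 17 coils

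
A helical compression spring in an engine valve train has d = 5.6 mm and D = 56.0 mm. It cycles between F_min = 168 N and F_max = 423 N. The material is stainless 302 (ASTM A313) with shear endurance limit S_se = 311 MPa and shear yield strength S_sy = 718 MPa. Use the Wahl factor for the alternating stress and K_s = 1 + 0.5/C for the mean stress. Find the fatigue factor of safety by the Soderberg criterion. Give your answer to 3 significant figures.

1.37

C = D/d = 56.0/5.6 = 10.0000; K_W = (4C−1)/(4C−4)+0.615/C = 1.1448; K_s = 1+0.5/C = 1.0500
F_a = (F_max−F_min)/2 = 127.5 N; F_m = (F_max+F_min)/2 = 295.5 N
τ_a = K_W·8F_aD/(πd³) = 1.1448 × 103.53 = 118.53 MPa
τ_m = K_s·8F_mD/(πd³) = 1.0500 × 239.95 = 251.95 MPa
Soderberg: 1/n_f = τ_a/S_se + τ_m/S_sy = 118.53/311 + 251.95/718 = 0.38112 + 0.35090 = 0.73202
n_f = 1/0.73202 = 1.366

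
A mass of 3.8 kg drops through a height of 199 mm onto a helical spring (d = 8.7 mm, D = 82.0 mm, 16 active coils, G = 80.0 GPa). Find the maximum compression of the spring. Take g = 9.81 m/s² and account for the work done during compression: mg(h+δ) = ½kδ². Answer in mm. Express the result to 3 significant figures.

k = Gd⁴/(8D³N_a) = (80.0×10³)(8.7⁴)/(8·82.0³·16) = 6.494 N/mm
W = mg = 3.8 × 9.81 = 37.278 N
½kδ² − Wδ − Wh = 0 → δ = (W + √(W² + 2kWh))/k
δ = (37.278 + √(1389.6 + 96349.9))/6.494 = (37.278 + 312.63)/6.494 = 53.882 mm

53.9 mm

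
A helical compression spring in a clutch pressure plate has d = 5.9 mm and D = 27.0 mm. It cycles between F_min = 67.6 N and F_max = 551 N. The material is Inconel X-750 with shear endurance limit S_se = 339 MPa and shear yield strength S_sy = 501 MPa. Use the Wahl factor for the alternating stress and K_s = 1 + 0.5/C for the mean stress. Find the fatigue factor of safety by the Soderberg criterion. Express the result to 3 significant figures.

C = D/d = 27.0/5.9 = 4.5763; K_W = (4C−1)/(4C−4)+0.615/C = 1.3441; K_s = 1+0.5/C = 1.1093
F_a = (F_max−F_min)/2 = 241.7 N; F_m = (F_max+F_min)/2 = 309.3 N
τ_a = K_W·8F_aD/(πd³) = 1.3441 × 80.914 = 108.76 MPa
τ_m = K_s·8F_mD/(πd³) = 1.1093 × 103.54 = 114.86 MPa
Soderberg: 1/n_f = τ_a/S_se + τ_m/S_sy = 108.76/339 + 114.86/501 = 0.32082 + 0.22926 = 0.55007
n_f = 1/0.55007 = 1.818

1.82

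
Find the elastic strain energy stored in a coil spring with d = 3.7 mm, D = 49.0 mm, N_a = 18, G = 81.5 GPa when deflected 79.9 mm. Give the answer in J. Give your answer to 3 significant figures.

2.88 J

k = Gd⁴/(8D³N_a) = (81.5×10³)(3.7⁴)/(8·49.0³·18) = 0.9016 N/mm
U = ½kδ² = 0.5 × 0.9016 × 79.9² = 2877.9 N·mm = 2.8779 J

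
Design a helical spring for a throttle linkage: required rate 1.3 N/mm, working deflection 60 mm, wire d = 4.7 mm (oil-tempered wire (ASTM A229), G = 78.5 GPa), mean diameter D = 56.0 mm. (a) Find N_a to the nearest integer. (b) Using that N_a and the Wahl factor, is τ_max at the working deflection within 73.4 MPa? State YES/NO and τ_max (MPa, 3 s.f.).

N_a = Gd⁴/(8D³k) = (78.5×10³)(4.7⁴)/(8·56.0³·1.3) = 20.97 → N_a = 21
Actual rate k = Gd⁴/(8D³·21) = 1.2983 N/mm
Working load F = kδ = 1.2983·60 = 77.9 N
C = 56.0/4.7 = 11.9149; K_W = (4C−1)/(4C−4)+0.615/C = 1.1203
τ_max = K_W·8FD/(πd³) = 1.1203·107 = 119.87 MPa
τ_max > 73.4 MPa → exceeds allowable

(a) 21 coils; (b) NO, τ_max = 120 MPa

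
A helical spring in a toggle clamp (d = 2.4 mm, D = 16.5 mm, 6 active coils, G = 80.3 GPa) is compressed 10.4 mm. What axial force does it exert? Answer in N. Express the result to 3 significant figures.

k = Gd⁴/(8D³N_a) = (80.3×10³)(2.4⁴)/(8·16.5³·6) = 12.356 N/mm
F = k·δ = 12.356 × 10.4 = 128.5 N

128 N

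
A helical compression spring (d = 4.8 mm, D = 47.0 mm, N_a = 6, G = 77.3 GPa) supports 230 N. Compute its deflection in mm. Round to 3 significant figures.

k = Gd⁴/(8D³N_a) = (77.3×10³)(4.8⁴)/(8·47.0³·6) = 8.234 N/mm
δ = F/k = 230 / 8.234 = 27.933 mm

27.9 mm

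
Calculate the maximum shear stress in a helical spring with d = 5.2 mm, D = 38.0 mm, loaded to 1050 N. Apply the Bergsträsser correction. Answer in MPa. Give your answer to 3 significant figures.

Spring index C = D/d = 38.0/5.2 = 7.3077
K_B = (4C+2)/(4C−3) = 31.231/26.231 = 1.1906
τ₀ = 8FD/(πd³) = 8·1050·38.0/(π·5.2³) = 319200/441.73 = 722.61 MPa
τ_max = K·τ₀ = 1.1906 × 722.61 = 860.35 MPa

860 MPa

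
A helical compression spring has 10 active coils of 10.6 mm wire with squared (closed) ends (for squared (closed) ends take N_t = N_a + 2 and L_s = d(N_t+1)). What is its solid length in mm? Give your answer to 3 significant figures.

138 mm

squared (closed) ends: N_t = N_a + 2 = 10 + 2 = 12
L_s = d·(N_t+1) = 10.6 × 13 = 137.8 mm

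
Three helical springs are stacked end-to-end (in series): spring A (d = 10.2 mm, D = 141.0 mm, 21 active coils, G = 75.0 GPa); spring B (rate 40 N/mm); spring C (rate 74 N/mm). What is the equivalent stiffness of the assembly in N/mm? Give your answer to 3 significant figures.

1.62 N/mm

k_A = Gd⁴/(8D³N_a) = (75.0×10³)(10.2⁴)/(8·141.0³·21) = 1.7238 N/mm
Series: 1/k_eq = 1/1.7238 + 1/40 + 1/74 = 0.61862; k_eq = 1.6165 N/mm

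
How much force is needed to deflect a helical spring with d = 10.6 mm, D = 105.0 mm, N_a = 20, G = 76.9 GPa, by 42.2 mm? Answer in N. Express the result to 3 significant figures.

k = Gd⁴/(8D³N_a) = (76.9×10³)(10.6⁴)/(8·105.0³·20) = 5.2416 N/mm
F = k·δ = 5.2416 × 42.2 = 221.19 N

221 N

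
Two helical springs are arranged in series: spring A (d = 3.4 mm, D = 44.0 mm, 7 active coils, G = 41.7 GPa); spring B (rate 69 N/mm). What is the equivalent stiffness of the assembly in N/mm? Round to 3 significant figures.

k_A = Gd⁴/(8D³N_a) = (41.7×10³)(3.4⁴)/(8·44.0³·7) = 1.1682 N/mm
Series: 1/k_eq = 1/1.1682 + 1/69 = 0.87053; k_eq = 1.1487 N/mm

1.15 N/mm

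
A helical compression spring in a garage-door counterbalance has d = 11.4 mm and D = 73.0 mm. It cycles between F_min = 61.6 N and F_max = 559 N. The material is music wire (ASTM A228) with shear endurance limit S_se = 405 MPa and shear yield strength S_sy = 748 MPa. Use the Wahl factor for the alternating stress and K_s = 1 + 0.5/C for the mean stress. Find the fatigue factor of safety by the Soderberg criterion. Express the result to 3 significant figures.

6.61

C = D/d = 73.0/11.4 = 6.4035; K_W = (4C−1)/(4C−4)+0.615/C = 1.2348; K_s = 1+0.5/C = 1.0781
F_a = (F_max−F_min)/2 = 248.7 N; F_m = (F_max+F_min)/2 = 310.3 N
τ_a = K_W·8F_aD/(πd³) = 1.2348 × 31.205 = 38.533 MPa
τ_m = K_s·8F_mD/(πd³) = 1.0781 × 38.934 = 41.974 MPa
Soderberg: 1/n_f = τ_a/S_se + τ_m/S_sy = 38.533/405 + 41.974/748 = 0.09514 + 0.05612 = 0.15126
n_f = 1/0.15126 = 6.611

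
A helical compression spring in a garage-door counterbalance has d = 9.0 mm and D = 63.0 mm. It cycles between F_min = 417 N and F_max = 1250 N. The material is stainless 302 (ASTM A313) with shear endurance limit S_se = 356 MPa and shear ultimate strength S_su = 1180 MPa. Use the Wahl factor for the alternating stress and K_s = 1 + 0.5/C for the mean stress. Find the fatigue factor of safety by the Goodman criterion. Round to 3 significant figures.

2.09

C = D/d = 63.0/9.0 = 7.0000; K_W = (4C−1)/(4C−4)+0.615/C = 1.2129; K_s = 1+0.5/C = 1.0714
F_a = (F_max−F_min)/2 = 416.5 N; F_m = (F_max+F_min)/2 = 833.5 N
τ_a = K_W·8F_aD/(πd³) = 1.2129 × 91.658 = 111.17 MPa
τ_m = K_s·8F_mD/(πd³) = 1.0714 × 183.43 = 196.53 MPa
Goodman: 1/n_f = τ_a/S_se + τ_m/S_su = 111.17/356 + 196.53/1180 = 0.31227 + 0.16655 = 0.47882
n_f = 1/0.47882 = 2.088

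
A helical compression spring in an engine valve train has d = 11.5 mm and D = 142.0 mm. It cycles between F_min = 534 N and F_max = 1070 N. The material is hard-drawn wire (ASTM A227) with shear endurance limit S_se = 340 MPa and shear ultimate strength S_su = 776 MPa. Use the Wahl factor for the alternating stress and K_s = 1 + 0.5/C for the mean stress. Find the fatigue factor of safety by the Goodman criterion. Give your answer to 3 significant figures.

C = D/d = 142.0/11.5 = 12.3478; K_W = (4C−1)/(4C−4)+0.615/C = 1.1159; K_s = 1+0.5/C = 1.0405
F_a = (F_max−F_min)/2 = 268 N; F_m = (F_max+F_min)/2 = 802 N
τ_a = K_W·8F_aD/(πd³) = 1.1159 × 63.719 = 71.104 MPa
τ_m = K_s·8F_mD/(πd³) = 1.0405 × 190.68 = 198.4 MPa
Goodman: 1/n_f = τ_a/S_se + τ_m/S_su = 71.104/340 + 198.4/776 = 0.20913 + 0.25567 = 0.4648
n_f = 1/0.4648 = 2.151

2.15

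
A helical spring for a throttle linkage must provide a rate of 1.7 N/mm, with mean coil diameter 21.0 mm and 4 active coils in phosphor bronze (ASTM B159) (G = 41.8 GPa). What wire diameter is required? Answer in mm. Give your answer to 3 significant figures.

1.86 mm

d = (8D³N_a·k / G)^(1/4) = (8·21.0³·4·1.7 / (41.8×10³))^0.25
  = (12.053)^0.25 = 1.8632 mm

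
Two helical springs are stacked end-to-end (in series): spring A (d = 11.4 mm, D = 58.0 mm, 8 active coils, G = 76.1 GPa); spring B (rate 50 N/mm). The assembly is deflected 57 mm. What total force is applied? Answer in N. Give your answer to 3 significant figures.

k_A = Gd⁴/(8D³N_a) = (76.1×10³)(11.4⁴)/(8·58.0³·8) = 102.93 N/mm
Series: 1/k_eq = 1/102.93 + 1/50 = 0.029715; k_eq = 33.653 N/mm
F = k_eq·δ = 33.653·57 = 1918.2 N

1920 N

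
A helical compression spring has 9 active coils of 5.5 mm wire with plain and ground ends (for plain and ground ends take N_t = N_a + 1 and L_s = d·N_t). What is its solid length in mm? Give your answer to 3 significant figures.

plain and ground ends: N_t = N_a + 1 = 9 + 1 = 10
L_s = d·N_t = 5.5 × 10 = 55 mm

55.0 mm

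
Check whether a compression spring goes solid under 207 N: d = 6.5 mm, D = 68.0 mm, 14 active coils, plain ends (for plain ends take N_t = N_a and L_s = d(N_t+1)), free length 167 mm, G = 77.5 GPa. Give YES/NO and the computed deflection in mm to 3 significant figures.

NO, δ = 52.7 mm

k = Gd⁴/(8D³N_a) = (77.5×10³)(6.5⁴)/(8·68.0³·14) = 3.9284 N/mm
N_t = 14; L_s = 6.5·15 = 97.5 mm; δ_solid = L₀ − L_s = 167 − 97.5 = 69.5 mm
δ = F/k = 207/3.9284 = 52.694 mm
δ < δ_solid → spring does not go solid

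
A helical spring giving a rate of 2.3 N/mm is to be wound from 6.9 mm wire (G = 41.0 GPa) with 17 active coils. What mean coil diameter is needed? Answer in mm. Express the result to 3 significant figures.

66.7 mm

D = (Gd⁴/(8N_a·k))^(1/3) = (41.0×10³·6.9⁴/(8·17·2.3))^(1/3)
  = (297107)^(1/3) = 66.7274 mm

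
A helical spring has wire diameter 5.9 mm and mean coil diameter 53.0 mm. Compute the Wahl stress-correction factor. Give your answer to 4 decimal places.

1.1624

C = D/d = 53.0/5.9 = 8.9831
K_W = (4C−1)/(4C−4) + 0.615/C = 34.932/31.932 + 0.0685 = 1.1624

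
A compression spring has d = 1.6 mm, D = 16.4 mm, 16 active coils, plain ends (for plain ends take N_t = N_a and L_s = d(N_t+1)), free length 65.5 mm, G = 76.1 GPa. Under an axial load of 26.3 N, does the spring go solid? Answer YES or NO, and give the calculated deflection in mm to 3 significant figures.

NO, δ = 29.8 mm

k = Gd⁴/(8D³N_a) = (76.1×10³)(1.6⁴)/(8·16.4³·16) = 0.88333 N/mm
N_t = 16; L_s = 1.6·17 = 27.2 mm; δ_solid = L₀ − L_s = 65.5 − 27.2 = 38.3 mm
δ = F/k = 26.3/0.88333 = 29.774 mm
δ < δ_solid → spring does not go solid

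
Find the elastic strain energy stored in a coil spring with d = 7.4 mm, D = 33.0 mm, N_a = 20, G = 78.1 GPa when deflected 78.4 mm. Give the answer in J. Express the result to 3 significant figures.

125 J

k = Gd⁴/(8D³N_a) = (78.1×10³)(7.4⁴)/(8·33.0³·20) = 40.73 N/mm
U = ½kδ² = 0.5 × 40.73 × 78.4² = 1.2518e+05 N·mm = 125.18 J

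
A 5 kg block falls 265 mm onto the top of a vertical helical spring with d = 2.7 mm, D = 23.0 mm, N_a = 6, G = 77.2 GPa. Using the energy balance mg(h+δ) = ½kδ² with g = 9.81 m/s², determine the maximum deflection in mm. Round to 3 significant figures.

68.2 mm

k = Gd⁴/(8D³N_a) = (77.2×10³)(2.7⁴)/(8·23.0³·6) = 7.025 N/mm
W = mg = 5 × 9.81 = 49.05 N
½kδ² − Wδ − Wh = 0 → δ = (W + √(W² + 2kWh))/k
δ = (49.05 + √(2405.9 + 182626))/7.025 = (49.05 + 430.15)/7.025 = 68.214 mm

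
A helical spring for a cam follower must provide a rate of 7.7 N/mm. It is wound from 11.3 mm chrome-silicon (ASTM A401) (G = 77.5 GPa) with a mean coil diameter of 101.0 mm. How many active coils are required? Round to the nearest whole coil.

N_a = Gd⁴/(8D³k) = (77.5×10³ × 11.3⁴)/(8 × 101.0³ × 7.7)
    = 1.26362e+09 / 6.34665e+07 = 19.91 → 20 coils

20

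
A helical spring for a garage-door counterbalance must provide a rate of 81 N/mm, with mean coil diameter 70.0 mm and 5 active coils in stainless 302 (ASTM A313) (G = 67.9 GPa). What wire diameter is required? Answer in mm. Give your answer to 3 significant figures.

11.3 mm

d = (8D³N_a·k / G)^(1/4) = (8·70.0³·5·81 / (67.9×10³))^0.25
  = (16367)^0.25 = 11.3108 mm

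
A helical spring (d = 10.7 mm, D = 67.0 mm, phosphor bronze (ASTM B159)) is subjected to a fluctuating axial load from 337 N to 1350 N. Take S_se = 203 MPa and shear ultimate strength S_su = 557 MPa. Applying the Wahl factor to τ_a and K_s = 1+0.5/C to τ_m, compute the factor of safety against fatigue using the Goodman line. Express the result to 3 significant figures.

1.52

C = D/d = 67.0/10.7 = 6.2617; K_W = (4C−1)/(4C−4)+0.615/C = 1.2408; K_s = 1+0.5/C = 1.0799
F_a = (F_max−F_min)/2 = 506.5 N; F_m = (F_max+F_min)/2 = 843.5 N
τ_a = K_W·8F_aD/(πd³) = 1.2408 × 70.541 = 87.524 MPa
τ_m = K_s·8F_mD/(πd³) = 1.0799 × 117.48 = 126.86 MPa
Goodman: 1/n_f = τ_a/S_se + τ_m/S_su = 87.524/203 + 126.86/557 = 0.43116 + 0.22775 = 0.6589
n_f = 1/0.6589 = 1.518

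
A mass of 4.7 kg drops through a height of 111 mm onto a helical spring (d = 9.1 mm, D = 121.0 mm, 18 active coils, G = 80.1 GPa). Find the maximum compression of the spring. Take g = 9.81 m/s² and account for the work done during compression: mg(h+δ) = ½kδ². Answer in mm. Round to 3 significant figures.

93.6 mm

k = Gd⁴/(8D³N_a) = (80.1×10³)(9.1⁴)/(8·121.0³·18) = 2.1532 N/mm
W = mg = 4.7 × 9.81 = 46.107 N
½kδ² − Wδ − Wh = 0 → δ = (W + √(W² + 2kWh))/k
δ = (46.107 + √(2125.9 + 22039.4))/2.1532 = (46.107 + 155.45)/2.1532 = 93.61 mm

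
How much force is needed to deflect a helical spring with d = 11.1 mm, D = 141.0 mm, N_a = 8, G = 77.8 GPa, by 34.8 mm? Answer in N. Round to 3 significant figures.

229 N

k = Gd⁴/(8D³N_a) = (77.8×10³)(11.1⁴)/(8·141.0³·8) = 6.5832 N/mm
F = k·δ = 6.5832 × 34.8 = 229.09 N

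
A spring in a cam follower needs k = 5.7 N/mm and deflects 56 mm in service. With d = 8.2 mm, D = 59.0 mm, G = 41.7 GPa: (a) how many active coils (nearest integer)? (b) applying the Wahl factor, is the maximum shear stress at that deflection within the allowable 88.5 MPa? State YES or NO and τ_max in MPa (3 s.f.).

N_a = Gd⁴/(8D³k) = (41.7×10³)(8.2⁴)/(8·59.0³·5.7) = 20.13 → N_a = 20
Actual rate k = Gd⁴/(8D³·20) = 5.7374 N/mm
Working load F = kδ = 5.7374·56 = 321.29 N
C = 59.0/8.2 = 7.1951; K_W = (4C−1)/(4C−4)+0.615/C = 1.2065
τ_max = K_W·8FD/(πd³) = 1.2065·87.55 = 105.63 MPa
τ_max > 88.5 MPa → exceeds allowable

(a) 20 coils; (b) NO, τ_max = 106 MPa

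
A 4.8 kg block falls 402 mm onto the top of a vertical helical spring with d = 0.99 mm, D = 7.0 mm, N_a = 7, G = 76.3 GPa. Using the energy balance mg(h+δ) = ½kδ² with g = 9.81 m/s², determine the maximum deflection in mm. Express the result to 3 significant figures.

113 mm

k = Gd⁴/(8D³N_a) = (76.3×10³)(0.99⁴)/(8·7.0³·7) = 3.8158 N/mm
W = mg = 4.8 × 9.81 = 47.088 N
½kδ² − Wδ − Wh = 0 → δ = (W + √(W² + 2kWh))/k
δ = (47.088 + √(2217.3 + 144461))/3.8158 = (47.088 + 382.99)/3.8158 = 112.71 mm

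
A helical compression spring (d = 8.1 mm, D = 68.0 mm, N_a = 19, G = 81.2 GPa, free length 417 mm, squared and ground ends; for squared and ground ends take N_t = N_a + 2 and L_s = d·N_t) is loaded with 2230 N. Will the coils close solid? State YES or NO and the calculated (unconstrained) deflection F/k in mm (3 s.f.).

k = Gd⁴/(8D³N_a) = (81.2×10³)(8.1⁴)/(8·68.0³·19) = 7.3135 N/mm
N_t = 21; L_s = 8.1·21 = 170.1 mm; δ_solid = L₀ − L_s = 417 − 170.1 = 246.9 mm
δ = F/k = 2230/7.3135 = 304.92 mm
δ ≥ δ_solid → spring goes solid

YES, δ = 305 mm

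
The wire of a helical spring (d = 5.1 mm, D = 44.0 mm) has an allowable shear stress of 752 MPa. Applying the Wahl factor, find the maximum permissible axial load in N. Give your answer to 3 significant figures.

C = D/d = 44.0/5.1 = 8.6275
K_W = (4C−1)/(4C−4) + 0.615/C = 33.510/30.510 + 0.0713 = 1.1696
τ_max = K·8FD/(πd³) → F_max = τ_allow·πd³/(8DK)
F_max = 752·π·5.1³/(8·44.0·1.1696) = 3.1339e+05/411.7 = 761.19 N

761 N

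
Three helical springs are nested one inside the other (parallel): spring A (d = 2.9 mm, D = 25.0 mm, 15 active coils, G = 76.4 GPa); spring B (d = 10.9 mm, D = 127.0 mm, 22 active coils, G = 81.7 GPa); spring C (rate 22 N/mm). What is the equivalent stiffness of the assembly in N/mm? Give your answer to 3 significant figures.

k_A = Gd⁴/(8D³N_a) = (76.4×10³)(2.9⁴)/(8·25.0³·15) = 2.8819 N/mm
k_B = Gd⁴/(8D³N_a) = (81.7×10³)(10.9⁴)/(8·127.0³·22) = 3.1989 N/mm
Parallel: k_eq = 2.8819 + 3.1989 + 22 = 28.081 N/mm

28.1 N/mm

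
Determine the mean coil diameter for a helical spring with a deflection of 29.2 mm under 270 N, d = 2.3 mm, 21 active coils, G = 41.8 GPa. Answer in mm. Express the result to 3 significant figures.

9.10 mm

Required rate k = F/δ = 270/29.2 = 9.2466 N/mm
D = (Gd⁴/(8N_a·k))^(1/3) = (41.8×10³·2.3⁴/(8·21·9.2466))^(1/3)
  = (753.004)^(1/3) = 9.0977 mm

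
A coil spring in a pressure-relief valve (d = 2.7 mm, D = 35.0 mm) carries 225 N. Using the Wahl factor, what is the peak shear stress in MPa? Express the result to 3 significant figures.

Spring index C = D/d = 35.0/2.7 = 12.9630
K_W = (4C−1)/(4C−4) + 0.615/C = 50.852/47.852 + 0.0474 = 1.1101
τ₀ = 8FD/(πd³) = 8·225·35.0/(π·2.7³) = 63000/61.836 = 1018.8 MPa
τ_max = K·τ₀ = 1.1101 × 1018.8 = 1131 MPa

1130 MPa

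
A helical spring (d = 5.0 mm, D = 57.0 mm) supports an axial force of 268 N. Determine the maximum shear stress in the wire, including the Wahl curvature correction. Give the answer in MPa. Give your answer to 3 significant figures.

Spring index C = D/d = 57.0/5.0 = 11.4000
K_W = (4C−1)/(4C−4) + 0.615/C = 44.600/41.600 + 0.0539 = 1.1261
τ₀ = 8FD/(πd³) = 8·268·57.0/(π·5.0³) = 122208/392.7 = 311.2 MPa
τ_max = K·τ₀ = 1.1261 × 311.2 = 350.43 MPa

350 MPa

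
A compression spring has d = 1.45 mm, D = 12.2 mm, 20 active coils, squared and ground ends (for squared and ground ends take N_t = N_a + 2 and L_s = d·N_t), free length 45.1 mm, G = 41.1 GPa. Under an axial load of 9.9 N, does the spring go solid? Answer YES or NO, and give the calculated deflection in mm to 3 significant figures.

YES, δ = 15.8 mm

k = Gd⁴/(8D³N_a) = (41.1×10³)(1.45⁴)/(8·12.2³·20) = 0.62534 N/mm
N_t = 22; L_s = 1.45·22 = 31.9 mm; δ_solid = L₀ − L_s = 45.1 − 31.9 = 13.2 mm
δ = F/k = 9.9/0.62534 = 15.831 mm
δ ≥ δ_solid → spring goes solid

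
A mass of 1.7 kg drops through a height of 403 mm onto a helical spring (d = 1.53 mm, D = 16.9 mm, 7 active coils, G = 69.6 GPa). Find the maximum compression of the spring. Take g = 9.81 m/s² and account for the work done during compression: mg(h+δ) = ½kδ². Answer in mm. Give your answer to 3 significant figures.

k = Gd⁴/(8D³N_a) = (69.6×10³)(1.53⁴)/(8·16.9³·7) = 1.411 N/mm
W = mg = 1.7 × 9.81 = 16.677 N
½kδ² − Wδ − Wh = 0 → δ = (W + √(W² + 2kWh))/k
δ = (16.677 + √(278.12 + 18966.2))/1.411 = (16.677 + 138.72)/1.411 = 110.14 mm

110 mm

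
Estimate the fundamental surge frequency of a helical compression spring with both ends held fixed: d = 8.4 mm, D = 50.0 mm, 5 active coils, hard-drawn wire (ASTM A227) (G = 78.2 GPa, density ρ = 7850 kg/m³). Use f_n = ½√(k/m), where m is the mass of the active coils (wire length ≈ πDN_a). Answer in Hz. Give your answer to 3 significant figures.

k = Gd⁴/(8D³N_a) = (78.2×10³)(8.4⁴)/(8·50.0³·5) = 77.867 N/mm = 77867 N/m
Wire length L = πDN_a = π·50.0·5 = 785.4 mm
m = ρ·(πd²/4)·L = 7850 × 55.418×10⁻⁶ m² × 0.7854 m = 0.34167 kg
f_n = ½√(k/m) = 0.5·√(77867/0.34167) = 0.5·√(2.279e+05) = 238.69 Hz

239 Hz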